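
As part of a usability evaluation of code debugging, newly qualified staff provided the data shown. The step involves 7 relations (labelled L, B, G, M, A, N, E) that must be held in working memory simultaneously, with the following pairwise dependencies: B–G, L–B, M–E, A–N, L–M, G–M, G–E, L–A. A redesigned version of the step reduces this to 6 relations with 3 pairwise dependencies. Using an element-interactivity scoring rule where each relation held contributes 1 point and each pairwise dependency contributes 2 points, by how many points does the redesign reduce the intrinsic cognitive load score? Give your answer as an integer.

11

Original: 7 × 1 + 8 × 2 = 7 + 16 = 23.
Redesigned: 6 × 1 + 3 × 2 = 6 + 6 = 12.
Reduction = 23 − 12 = 11.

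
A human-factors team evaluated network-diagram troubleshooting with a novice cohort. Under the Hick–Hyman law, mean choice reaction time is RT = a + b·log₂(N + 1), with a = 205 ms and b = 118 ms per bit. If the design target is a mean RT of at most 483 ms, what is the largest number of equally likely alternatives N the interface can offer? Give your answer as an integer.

4

Set 205 + 118·log₂(N + 1) ≤ 483.
log₂(N + 1) ≤ (483 − 205) / 118 = 2.3559.
N + 1 ≤ 2^2.3559 = 5.1191.
N ≤ 4.1191, so the largest integer N is 4.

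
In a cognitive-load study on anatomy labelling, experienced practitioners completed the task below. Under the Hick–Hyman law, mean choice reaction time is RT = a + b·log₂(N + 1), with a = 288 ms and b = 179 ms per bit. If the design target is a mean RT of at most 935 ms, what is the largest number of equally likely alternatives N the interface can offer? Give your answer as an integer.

11

Set 288 + 179·log₂(N + 1) ≤ 935.
log₂(N + 1) ≤ (935 − 288) / 179 = 3.6145.
N + 1 ≤ 2^3.6145 = 12.2482.
N ≤ 11.2482, so the largest integer N is 11.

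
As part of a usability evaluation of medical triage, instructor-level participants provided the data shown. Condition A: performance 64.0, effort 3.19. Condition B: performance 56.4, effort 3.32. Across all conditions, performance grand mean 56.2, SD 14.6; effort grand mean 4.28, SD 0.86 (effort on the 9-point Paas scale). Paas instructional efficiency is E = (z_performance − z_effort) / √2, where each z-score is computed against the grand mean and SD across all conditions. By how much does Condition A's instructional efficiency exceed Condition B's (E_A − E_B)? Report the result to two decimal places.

Condition A: z_P = (64.0 − 56.2)/14.6 = 0.5342; z_E = (3.19 − 4.28)/0.86 = -1.2674; E_A = (0.5342 − (-1.2674))/√2 = 1.2739.
Condition B: z_P = (56.4 − 56.2)/14.6 = 0.0137; z_E = (3.32 − 4.28)/0.86 = -1.1163; E_B = (0.0137 − (-1.1163))/√2 = 0.7990.
E_A − E_B = 1.2739 − 0.7990 = 0.4749 ≈ 0.47.

0.47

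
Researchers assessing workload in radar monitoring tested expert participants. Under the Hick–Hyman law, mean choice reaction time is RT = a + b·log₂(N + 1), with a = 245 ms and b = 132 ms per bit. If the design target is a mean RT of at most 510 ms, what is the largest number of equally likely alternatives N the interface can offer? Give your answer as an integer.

3

Set 245 + 132·log₂(N + 1) ≤ 510.
log₂(N + 1) ≤ (510 − 245) / 132 = 2.0076.
N + 1 ≤ 2^2.0076 = 4.0211.
N ≤ 3.0211, so the largest integer N is 3.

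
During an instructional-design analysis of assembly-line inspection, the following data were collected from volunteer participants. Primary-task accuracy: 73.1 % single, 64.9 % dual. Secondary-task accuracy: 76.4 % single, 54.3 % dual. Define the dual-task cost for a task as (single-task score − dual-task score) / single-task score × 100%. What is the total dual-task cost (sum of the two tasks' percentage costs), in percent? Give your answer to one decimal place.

40.1

Primary cost = (73.1 − 64.9) / 73.1 × 100% = 11.2175%.
Secondary cost = (76.4 − 54.3) / 76.4 × 100% = 28.9267%.
Total = 11.2175% + 28.9267% = 40.1442% ≈ 40.1%.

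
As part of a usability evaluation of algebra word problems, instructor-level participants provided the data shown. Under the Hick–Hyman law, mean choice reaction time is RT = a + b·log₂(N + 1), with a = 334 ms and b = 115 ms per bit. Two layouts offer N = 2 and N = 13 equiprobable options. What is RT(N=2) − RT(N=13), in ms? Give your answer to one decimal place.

-255.6

RT(2) = 334 + 115·log₂(3) = 334 + 115·1.5850 = 516.2750 ms.
RT(13) = 334 + 115·log₂(14) = 334 + 115·3.8074 = 771.8510 ms.
Difference = 516.2750 − 771.8510 = -255.5760 ≈ -255.6 ms.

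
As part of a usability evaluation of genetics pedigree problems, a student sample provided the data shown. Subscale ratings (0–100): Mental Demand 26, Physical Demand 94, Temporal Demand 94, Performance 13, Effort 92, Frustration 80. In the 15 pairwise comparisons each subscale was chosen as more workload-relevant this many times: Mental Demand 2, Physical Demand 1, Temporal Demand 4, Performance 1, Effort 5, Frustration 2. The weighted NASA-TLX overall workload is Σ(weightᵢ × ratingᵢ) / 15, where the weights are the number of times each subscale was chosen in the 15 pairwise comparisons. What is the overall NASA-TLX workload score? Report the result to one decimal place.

77.0

The tallies are the weights (they sum to 15).
Weighted sum = 2·26 + 1·94 + 4·94 + 1·13 + 5·92 + 2·80
            = 52 + 94 + 376 + 13 + 460 + 160 = 1155.
Overall workload = 1155 / 15 = 77.0000 ≈ 77.0.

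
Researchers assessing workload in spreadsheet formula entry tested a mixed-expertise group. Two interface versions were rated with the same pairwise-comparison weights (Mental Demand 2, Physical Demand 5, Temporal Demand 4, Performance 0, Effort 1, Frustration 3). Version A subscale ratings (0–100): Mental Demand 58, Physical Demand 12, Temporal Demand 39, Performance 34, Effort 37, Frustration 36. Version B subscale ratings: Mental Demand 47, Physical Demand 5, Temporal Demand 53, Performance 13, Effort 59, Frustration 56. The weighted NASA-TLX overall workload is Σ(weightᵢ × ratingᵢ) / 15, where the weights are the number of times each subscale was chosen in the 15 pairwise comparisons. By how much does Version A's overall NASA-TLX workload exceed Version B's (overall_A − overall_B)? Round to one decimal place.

Version A weighted sum = 2·58 + 5·12 + 4·39 + 0·34 + 1·37 + 3·36 = 116 + 60 + 156 + 0 + 37 + 108 = 477; overall_A = 477/15 = 31.8000.
Version B weighted sum = 2·47 + 5·5 + 4·53 + 0·13 + 1·59 + 3·56 = 94 + 25 + 212 + 0 + 59 + 168 = 558; overall_B = 558/15 = 37.2000.
Difference = 31.8000 − 37.2000 = -5.4000 ≈ -5.4.

-5.4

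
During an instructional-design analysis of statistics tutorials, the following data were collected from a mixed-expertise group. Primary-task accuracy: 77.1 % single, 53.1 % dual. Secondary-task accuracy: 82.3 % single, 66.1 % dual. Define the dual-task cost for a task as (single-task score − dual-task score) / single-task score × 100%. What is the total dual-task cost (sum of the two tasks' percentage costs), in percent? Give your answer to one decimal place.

Primary cost = (77.1 − 53.1) / 77.1 × 100% = 31.1284%.
Secondary cost = (82.3 − 66.1) / 82.3 × 100% = 19.6841%.
Total = 31.1284% + 19.6841% = 50.8125% ≈ 50.8%.

50.8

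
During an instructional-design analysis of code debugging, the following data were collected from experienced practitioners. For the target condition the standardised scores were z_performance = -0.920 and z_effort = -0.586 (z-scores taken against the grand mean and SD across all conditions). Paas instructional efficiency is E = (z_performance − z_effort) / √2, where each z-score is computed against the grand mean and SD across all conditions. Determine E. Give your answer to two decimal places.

-0.24

z_P − z_E = -0.920 − (-0.586) = -0.3340.
E = -0.3340 / √2 = -0.3340 / 1.41421 = -0.2362 ≈ -0.24.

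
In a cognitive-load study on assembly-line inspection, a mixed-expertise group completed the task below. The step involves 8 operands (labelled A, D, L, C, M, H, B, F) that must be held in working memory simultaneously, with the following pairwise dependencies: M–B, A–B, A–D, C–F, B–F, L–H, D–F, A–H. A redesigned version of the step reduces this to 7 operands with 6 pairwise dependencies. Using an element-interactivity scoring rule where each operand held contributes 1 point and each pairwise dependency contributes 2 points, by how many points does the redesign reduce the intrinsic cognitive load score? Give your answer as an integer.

Original: 8 × 1 + 8 × 2 = 8 + 16 = 24.
Redesigned: 7 × 1 + 6 × 2 = 7 + 12 = 19.
Reduction = 24 − 19 = 5.

5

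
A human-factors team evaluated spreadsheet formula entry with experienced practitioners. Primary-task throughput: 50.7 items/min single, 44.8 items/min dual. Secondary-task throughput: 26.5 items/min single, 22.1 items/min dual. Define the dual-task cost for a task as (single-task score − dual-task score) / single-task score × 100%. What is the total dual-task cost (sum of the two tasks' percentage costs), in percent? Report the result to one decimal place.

Primary cost = (50.7 − 44.8) / 50.7 × 100% = 11.6371%.
Secondary cost = (26.5 − 22.1) / 26.5 × 100% = 16.6038%.
Total = 11.6371% + 16.6038% = 28.2409% ≈ 28.2%.

28.2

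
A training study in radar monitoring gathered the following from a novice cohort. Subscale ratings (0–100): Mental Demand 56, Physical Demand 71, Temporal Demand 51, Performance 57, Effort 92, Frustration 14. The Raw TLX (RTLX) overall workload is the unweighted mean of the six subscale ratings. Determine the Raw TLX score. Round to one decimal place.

56.8

Sum of ratings = 56 + 71 + 51 + 57 + 92 + 14 = 341.
RTLX = 341 / 6 = 56.8333 ≈ 56.8.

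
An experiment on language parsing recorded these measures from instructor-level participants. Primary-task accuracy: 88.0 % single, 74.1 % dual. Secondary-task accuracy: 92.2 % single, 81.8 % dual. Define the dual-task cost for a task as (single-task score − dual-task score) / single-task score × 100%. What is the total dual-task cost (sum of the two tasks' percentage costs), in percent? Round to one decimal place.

Primary cost = (88.0 − 74.1) / 88.0 × 100% = 15.7955%.
Secondary cost = (92.2 − 81.8) / 92.2 × 100% = 11.2798%.
Total = 15.7955% + 11.2798% = 27.0753% ≈ 27.1%.

27.1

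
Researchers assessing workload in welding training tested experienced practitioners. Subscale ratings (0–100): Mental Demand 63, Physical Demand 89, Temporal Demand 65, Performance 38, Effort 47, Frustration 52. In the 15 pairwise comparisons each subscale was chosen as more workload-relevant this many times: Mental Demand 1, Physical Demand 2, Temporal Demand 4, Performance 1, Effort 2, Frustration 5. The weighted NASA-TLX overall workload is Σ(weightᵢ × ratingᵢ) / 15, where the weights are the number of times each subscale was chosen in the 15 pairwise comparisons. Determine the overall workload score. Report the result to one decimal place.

The tallies are the weights (they sum to 15).
Weighted sum = 1·63 + 2·89 + 4·65 + 1·38 + 2·47 + 5·52
            = 63 + 178 + 260 + 38 + 94 + 260 = 893.
Overall workload = 893 / 15 = 59.5333 ≈ 59.5.

59.5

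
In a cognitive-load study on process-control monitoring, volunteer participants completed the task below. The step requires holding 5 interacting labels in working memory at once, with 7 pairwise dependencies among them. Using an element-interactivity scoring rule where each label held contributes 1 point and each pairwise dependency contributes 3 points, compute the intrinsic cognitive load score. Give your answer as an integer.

26

Element contribution: 5 × 1 = 5.
Interaction contribution: 7 × 3 = 21.
Intrinsic load = 5 + 21 = 26.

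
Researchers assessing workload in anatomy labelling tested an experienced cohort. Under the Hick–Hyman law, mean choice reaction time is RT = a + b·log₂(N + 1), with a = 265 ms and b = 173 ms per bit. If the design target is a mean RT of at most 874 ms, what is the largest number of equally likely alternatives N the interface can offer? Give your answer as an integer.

Set 265 + 173·log₂(N + 1) ≤ 874.
log₂(N + 1) ≤ (874 − 265) / 173 = 3.5202.
N + 1 ≤ 2^3.5202 = 11.4732.
N ≤ 10.4732, so the largest integer N is 10.

10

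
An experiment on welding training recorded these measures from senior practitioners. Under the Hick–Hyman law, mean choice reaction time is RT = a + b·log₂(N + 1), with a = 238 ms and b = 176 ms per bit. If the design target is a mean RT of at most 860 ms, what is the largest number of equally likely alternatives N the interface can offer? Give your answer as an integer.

Set 238 + 176·log₂(N + 1) ≤ 860.
log₂(N + 1) ≤ (860 − 238) / 176 = 3.5341.
N + 1 ≤ 2^3.5341 = 11.5843.
N ≤ 10.5843, so the largest integer N is 10.

10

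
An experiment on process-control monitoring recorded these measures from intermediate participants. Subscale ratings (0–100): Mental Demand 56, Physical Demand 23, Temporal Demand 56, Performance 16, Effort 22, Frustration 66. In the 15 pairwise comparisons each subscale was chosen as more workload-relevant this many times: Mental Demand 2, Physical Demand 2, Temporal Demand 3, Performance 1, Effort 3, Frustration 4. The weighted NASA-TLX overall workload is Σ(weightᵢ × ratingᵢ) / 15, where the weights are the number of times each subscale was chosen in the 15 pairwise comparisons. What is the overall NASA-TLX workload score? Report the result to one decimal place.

The tallies are the weights (they sum to 15).
Weighted sum = 2·56 + 2·23 + 3·56 + 1·16 + 3·22 + 4·66
            = 112 + 46 + 168 + 16 + 66 + 264 = 672.
Overall workload = 672 / 15 = 44.8000 ≈ 44.8.

44.8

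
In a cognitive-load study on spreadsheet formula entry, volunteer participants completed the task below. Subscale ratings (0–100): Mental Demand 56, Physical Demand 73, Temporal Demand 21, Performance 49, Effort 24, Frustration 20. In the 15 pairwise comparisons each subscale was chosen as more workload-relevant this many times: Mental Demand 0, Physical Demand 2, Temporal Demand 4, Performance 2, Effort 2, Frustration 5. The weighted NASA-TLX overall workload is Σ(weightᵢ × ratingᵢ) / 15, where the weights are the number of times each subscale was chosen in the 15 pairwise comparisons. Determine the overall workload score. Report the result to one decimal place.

31.7

The tallies are the weights (they sum to 15).
Weighted sum = 0·56 + 2·73 + 4·21 + 2·49 + 2·24 + 5·20
            = 0 + 146 + 84 + 98 + 48 + 100 = 476.
Overall workload = 476 / 15 = 31.7333 ≈ 31.7.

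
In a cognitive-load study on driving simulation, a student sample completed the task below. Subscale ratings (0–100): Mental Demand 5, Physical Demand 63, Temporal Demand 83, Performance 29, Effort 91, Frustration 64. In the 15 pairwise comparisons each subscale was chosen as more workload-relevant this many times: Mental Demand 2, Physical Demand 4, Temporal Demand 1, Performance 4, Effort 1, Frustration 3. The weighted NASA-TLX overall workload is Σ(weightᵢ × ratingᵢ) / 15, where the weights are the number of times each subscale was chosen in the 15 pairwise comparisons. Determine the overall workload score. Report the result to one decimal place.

The tallies are the weights (they sum to 15).
Weighted sum = 2·5 + 4·63 + 1·83 + 4·29 + 1·91 + 3·64
            = 10 + 252 + 83 + 116 + 91 + 192 = 744.
Overall workload = 744 / 15 = 49.6000 ≈ 49.6.

49.6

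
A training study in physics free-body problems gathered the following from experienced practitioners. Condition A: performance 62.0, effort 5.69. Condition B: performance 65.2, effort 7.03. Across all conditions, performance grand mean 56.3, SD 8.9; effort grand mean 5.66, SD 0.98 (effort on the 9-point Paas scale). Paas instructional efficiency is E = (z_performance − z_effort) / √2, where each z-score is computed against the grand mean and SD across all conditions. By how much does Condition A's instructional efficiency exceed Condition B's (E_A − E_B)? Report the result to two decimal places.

Condition A: z_P = (62.0 − 56.3)/8.9 = 0.6404; z_E = (5.69 − 5.66)/0.98 = 0.0306; E_A = (0.6404 − 0.0306)/√2 = 0.4312.
Condition B: z_P = (65.2 − 56.3)/8.9 = 1.0000; z_E = (7.03 − 5.66)/0.98 = 1.3980; E_B = (1.0000 − 1.3980)/√2 = -0.2814.
E_A − E_B = 0.4312 − (-0.2814) = 0.7126 ≈ 0.71.

0.71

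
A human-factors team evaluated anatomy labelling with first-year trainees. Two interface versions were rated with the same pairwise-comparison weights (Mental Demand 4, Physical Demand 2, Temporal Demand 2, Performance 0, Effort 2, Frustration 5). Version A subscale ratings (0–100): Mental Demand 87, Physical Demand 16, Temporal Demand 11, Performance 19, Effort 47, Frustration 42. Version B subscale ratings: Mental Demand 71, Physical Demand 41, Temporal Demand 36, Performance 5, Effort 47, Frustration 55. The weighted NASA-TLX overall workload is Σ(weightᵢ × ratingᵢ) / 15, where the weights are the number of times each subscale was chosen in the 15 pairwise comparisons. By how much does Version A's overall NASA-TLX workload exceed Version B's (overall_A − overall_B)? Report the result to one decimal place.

Version A weighted sum = 4·87 + 2·16 + 2·11 + 0·19 + 2·47 + 5·42 = 348 + 32 + 22 + 0 + 94 + 210 = 706; overall_A = 706/15 = 47.0667.
Version B weighted sum = 4·71 + 2·41 + 2·36 + 0·5 + 2·47 + 5·55 = 284 + 82 + 72 + 0 + 94 + 275 = 807; overall_B = 807/15 = 53.8000.
Difference = 47.0667 − 53.8000 = -6.7333 ≈ -6.7.

-6.7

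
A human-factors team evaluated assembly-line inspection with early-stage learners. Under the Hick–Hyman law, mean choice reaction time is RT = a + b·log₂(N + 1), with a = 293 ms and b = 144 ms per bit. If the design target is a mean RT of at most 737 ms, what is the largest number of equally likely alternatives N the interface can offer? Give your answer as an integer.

Set 293 + 144·log₂(N + 1) ≤ 737.
log₂(N + 1) ≤ (737 − 293) / 144 = 3.0833.
N + 1 ≤ 2^3.0833 = 8.4755.
N ≤ 7.4755, so the largest integer N is 7.

7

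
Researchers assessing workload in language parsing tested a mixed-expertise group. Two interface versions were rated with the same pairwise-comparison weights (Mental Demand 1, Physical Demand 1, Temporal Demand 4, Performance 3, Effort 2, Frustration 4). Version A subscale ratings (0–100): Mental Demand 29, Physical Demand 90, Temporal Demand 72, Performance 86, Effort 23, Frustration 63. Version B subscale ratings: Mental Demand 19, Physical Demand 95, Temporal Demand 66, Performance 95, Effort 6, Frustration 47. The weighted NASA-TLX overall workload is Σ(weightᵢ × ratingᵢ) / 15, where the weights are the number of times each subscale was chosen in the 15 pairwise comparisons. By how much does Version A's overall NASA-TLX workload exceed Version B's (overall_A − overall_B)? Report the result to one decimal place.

6.7

Version A weighted sum = 1·29 + 1·90 + 4·72 + 3·86 + 2·23 + 4·63 = 29 + 90 + 288 + 258 + 46 + 252 = 963; overall_A = 963/15 = 64.2000.
Version B weighted sum = 1·19 + 1·95 + 4·66 + 3·95 + 2·6 + 4·47 = 19 + 95 + 264 + 285 + 12 + 188 = 863; overall_B = 863/15 = 57.5333.
Difference = 64.2000 − 57.5333 = 6.6667 ≈ 6.7.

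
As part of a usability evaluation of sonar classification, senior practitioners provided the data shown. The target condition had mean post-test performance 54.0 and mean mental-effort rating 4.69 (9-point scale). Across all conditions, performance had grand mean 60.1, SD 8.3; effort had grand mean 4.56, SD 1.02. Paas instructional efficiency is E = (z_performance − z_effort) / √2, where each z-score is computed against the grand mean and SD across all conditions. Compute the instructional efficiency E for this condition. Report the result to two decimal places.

z_performance = (54.0 − 60.1) / 8.3 = -6.1000 / 8.3 = -0.7349.
z_effort = (4.69 − 4.56) / 1.02 = 0.1300 / 1.02 = 0.1275.
z_P − z_E = -0.7349 − 0.1275 = -0.8624.
E = -0.8624 / √2 = -0.8624 / 1.41421 = -0.6098 ≈ -0.61.

-0.61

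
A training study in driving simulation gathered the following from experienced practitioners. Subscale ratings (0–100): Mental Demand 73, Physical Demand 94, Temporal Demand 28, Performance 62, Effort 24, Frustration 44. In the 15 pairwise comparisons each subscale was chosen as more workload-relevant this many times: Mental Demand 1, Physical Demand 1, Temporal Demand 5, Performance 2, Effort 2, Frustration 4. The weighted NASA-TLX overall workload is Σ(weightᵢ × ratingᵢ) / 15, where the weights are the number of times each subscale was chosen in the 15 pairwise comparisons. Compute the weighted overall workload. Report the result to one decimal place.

43.7

The tallies are the weights (they sum to 15).
Weighted sum = 1·73 + 1·94 + 5·28 + 2·62 + 2·24 + 4·44
            = 73 + 94 + 140 + 124 + 48 + 176 = 655.
Overall workload = 655 / 15 = 43.6667 ≈ 43.7.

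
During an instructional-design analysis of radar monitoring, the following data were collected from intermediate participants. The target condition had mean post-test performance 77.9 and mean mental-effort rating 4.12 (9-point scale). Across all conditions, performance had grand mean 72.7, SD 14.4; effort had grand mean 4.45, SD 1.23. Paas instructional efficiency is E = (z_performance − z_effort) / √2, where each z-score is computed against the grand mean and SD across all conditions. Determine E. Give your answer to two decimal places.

z_performance = (77.9 − 72.7) / 14.4 = 5.2000 / 14.4 = 0.3611.
z_effort = (4.12 − 4.45) / 1.23 = -0.3300 / 1.23 = -0.2683.
z_P − z_E = 0.3611 − (-0.2683) = 0.6294.
E = 0.6294 / √2 = 0.6294 / 1.41421 = 0.4451 ≈ 0.45.

0.45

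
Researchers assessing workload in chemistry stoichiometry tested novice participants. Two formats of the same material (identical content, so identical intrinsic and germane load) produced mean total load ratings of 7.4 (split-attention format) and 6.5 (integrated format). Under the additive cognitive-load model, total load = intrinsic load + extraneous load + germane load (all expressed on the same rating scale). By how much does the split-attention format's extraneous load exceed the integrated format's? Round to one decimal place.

0.9

Intrinsic and germane load are equal across formats, so the difference in total load equals the difference in extraneous load.
Extraneous-load difference = 7.4 − 6.5 = 0.9.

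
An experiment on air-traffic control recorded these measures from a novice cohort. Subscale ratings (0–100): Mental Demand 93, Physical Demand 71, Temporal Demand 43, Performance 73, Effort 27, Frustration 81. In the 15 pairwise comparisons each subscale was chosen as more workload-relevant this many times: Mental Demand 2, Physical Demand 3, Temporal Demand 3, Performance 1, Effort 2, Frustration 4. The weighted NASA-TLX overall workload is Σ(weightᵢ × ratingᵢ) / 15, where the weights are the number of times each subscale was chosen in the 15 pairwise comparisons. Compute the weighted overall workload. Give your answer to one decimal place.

65.3

The tallies are the weights (they sum to 15).
Weighted sum = 2·93 + 3·71 + 3·43 + 1·73 + 2·27 + 4·81
            = 186 + 213 + 129 + 73 + 54 + 324 = 979.
Overall workload = 979 / 15 = 65.2667 ≈ 65.3.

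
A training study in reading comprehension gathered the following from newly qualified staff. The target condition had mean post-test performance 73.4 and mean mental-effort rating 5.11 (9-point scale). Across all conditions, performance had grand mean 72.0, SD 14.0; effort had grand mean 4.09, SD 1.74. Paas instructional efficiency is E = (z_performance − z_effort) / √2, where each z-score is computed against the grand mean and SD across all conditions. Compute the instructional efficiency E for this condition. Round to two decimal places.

-0.34

z_performance = (73.4 − 72.0) / 14.0 = 1.4000 / 14.0 = 0.1000.
z_effort = (5.11 − 4.09) / 1.74 = 1.0200 / 1.74 = 0.5862.
z_P − z_E = 0.1000 − 0.5862 = -0.4862.
E = -0.4862 / √2 = -0.4862 / 1.41421 = -0.3438 ≈ -0.34.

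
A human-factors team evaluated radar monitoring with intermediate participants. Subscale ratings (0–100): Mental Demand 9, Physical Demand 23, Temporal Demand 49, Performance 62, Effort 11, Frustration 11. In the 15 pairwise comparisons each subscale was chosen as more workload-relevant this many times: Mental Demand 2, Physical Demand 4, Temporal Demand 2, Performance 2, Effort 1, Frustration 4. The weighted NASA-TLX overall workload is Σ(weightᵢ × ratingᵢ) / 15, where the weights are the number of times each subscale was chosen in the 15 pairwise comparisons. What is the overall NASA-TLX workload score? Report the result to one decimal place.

25.8

The tallies are the weights (they sum to 15).
Weighted sum = 2·9 + 4·23 + 2·49 + 2·62 + 1·11 + 4·11
            = 18 + 92 + 98 + 124 + 11 + 44 = 387.
Overall workload = 387 / 15 = 25.8000 ≈ 25.8.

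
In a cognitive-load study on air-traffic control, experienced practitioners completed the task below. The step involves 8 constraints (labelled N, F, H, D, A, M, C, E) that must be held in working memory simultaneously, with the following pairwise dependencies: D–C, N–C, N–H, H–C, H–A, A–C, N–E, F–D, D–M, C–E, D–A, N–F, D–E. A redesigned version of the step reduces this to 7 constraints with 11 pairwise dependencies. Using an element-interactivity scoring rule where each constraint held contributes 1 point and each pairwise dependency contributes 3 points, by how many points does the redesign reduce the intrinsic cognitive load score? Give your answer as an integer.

Original: 8 × 1 + 13 × 3 = 8 + 39 = 47.
Redesigned: 7 × 1 + 11 × 3 = 7 + 33 = 40.
Reduction = 47 − 40 = 7.

7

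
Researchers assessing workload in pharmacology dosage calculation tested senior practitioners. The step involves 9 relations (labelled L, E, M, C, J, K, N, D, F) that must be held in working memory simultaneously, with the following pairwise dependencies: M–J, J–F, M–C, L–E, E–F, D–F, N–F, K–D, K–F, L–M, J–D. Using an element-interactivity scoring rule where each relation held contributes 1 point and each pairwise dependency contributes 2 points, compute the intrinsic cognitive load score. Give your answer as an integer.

Count of relations held simultaneously: 9.
Count of pairwise dependencies listed: 11.
Element contribution: 9 × 1 = 9.
Interaction contribution: 11 × 2 = 22.
Intrinsic load = 9 + 22 = 31.

31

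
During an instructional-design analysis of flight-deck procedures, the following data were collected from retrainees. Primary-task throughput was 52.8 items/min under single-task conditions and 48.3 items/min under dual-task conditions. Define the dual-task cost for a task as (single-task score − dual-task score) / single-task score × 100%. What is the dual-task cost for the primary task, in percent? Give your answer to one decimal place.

8.5

Cost = (52.8 − 48.3) / 52.8 × 100%
     = 4.5000 / 52.8 × 100% = 8.5227%.
≈ 8.5%.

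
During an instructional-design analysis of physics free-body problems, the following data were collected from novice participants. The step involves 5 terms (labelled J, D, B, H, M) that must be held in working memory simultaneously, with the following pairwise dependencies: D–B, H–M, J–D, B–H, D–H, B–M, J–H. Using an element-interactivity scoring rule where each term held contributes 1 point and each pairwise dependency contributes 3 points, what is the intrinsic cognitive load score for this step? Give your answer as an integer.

26

Count of terms held simultaneously: 5.
Count of pairwise dependencies listed: 7.
Element contribution: 5 × 1 = 5.
Interaction contribution: 7 × 3 = 21.
Intrinsic load = 5 + 21 = 26.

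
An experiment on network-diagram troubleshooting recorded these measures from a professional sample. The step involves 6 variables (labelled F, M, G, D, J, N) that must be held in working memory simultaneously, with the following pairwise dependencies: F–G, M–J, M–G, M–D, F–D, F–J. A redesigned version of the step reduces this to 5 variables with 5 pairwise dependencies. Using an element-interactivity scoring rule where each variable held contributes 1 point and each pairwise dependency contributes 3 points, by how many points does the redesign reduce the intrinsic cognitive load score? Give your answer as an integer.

Original: 6 × 1 + 6 × 3 = 6 + 18 = 24.
Redesigned: 5 × 1 + 5 × 3 = 5 + 15 = 20.
Reduction = 24 − 20 = 4.

4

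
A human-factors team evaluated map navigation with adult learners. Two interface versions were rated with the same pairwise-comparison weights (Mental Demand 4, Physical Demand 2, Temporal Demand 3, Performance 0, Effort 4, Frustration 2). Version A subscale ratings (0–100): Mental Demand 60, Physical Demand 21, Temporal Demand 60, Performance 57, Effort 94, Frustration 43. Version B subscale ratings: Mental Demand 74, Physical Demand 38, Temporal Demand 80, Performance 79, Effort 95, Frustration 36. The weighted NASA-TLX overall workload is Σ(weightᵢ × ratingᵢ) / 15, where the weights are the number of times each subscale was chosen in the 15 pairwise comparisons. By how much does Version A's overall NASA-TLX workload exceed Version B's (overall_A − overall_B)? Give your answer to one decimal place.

Version A weighted sum = 4·60 + 2·21 + 3·60 + 0·57 + 4·94 + 2·43 = 240 + 42 + 180 + 0 + 376 + 86 = 924; overall_A = 924/15 = 61.6000.
Version B weighted sum = 4·74 + 2·38 + 3·80 + 0·79 + 4·95 + 2·36 = 296 + 76 + 240 + 0 + 380 + 72 = 1064; overall_B = 1064/15 = 70.9333.
Difference = 61.6000 − 70.9333 = -9.3333 ≈ -9.3.

-9.3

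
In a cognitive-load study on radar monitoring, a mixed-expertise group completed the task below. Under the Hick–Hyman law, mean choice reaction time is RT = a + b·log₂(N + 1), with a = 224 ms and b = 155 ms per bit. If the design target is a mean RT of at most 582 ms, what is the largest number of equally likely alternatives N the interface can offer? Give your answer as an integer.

Set 224 + 155·log₂(N + 1) ≤ 582.
log₂(N + 1) ≤ (582 − 224) / 155 = 2.3097.
N + 1 ≤ 2^2.3097 = 4.9578.
N ≤ 3.9578, so the largest integer N is 3.

3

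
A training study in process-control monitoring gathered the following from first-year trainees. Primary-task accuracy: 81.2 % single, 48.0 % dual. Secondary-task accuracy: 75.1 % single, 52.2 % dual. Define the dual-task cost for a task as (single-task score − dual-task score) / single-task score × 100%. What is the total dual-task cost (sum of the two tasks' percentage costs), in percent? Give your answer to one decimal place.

71.4

Primary cost = (81.2 − 48.0) / 81.2 × 100% = 40.8867%.
Secondary cost = (75.1 − 52.2) / 75.1 × 100% = 30.4927%.
Total = 40.8867% + 30.4927% = 71.3794% ≈ 71.4%.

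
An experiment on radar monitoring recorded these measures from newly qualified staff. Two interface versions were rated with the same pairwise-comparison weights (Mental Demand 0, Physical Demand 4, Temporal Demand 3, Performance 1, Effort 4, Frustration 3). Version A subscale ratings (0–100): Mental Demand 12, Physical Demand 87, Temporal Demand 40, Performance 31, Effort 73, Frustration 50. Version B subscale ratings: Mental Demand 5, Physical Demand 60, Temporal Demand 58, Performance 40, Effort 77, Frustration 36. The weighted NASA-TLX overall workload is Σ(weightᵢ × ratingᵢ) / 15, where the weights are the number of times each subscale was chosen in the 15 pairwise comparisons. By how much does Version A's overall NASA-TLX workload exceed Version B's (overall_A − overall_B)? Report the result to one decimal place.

Version A weighted sum = 0·12 + 4·87 + 3·40 + 1·31 + 4·73 + 3·50 = 0 + 348 + 120 + 31 + 292 + 150 = 941; overall_A = 941/15 = 62.7333.
Version B weighted sum = 0·5 + 4·60 + 3·58 + 1·40 + 4·77 + 3·36 = 0 + 240 + 174 + 40 + 308 + 108 = 870; overall_B = 870/15 = 58.0000.
Difference = 62.7333 − 58.0000 = 4.7333 ≈ 4.7.

4.7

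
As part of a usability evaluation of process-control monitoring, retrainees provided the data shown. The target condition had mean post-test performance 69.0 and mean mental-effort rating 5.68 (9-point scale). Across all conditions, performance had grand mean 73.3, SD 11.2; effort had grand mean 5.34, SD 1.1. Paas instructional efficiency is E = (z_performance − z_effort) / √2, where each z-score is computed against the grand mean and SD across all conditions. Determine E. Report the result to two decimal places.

-0.49

z_performance = (69.0 − 73.3) / 11.2 = -4.3000 / 11.2 = -0.3839.
z_effort = (5.68 − 5.34) / 1.1 = 0.3400 / 1.1 = 0.3091.
z_P − z_E = -0.3839 − 0.3091 = -0.6930.
E = -0.6930 / √2 = -0.6930 / 1.41421 = -0.4900 ≈ -0.49.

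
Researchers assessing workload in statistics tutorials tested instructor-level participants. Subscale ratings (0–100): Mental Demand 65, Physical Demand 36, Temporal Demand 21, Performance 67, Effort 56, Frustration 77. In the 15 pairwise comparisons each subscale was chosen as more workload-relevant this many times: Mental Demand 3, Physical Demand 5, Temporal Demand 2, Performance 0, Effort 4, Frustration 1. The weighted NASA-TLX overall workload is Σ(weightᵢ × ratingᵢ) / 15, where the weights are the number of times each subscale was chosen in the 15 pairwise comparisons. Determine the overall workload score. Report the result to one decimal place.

47.9

The tallies are the weights (they sum to 15).
Weighted sum = 3·65 + 5·36 + 2·21 + 0·67 + 4·56 + 1·77
            = 195 + 180 + 42 + 0 + 224 + 77 = 718.
Overall workload = 718 / 15 = 47.8667 ≈ 47.9.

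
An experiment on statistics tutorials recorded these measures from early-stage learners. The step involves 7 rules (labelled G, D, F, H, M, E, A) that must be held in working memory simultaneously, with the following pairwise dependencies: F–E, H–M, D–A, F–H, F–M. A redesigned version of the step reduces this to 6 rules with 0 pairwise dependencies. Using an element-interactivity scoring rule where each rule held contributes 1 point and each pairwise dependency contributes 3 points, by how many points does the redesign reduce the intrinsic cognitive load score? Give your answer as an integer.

16

Original: 7 × 1 + 5 × 3 = 7 + 15 = 22.
Redesigned: 6 × 1 + 0 × 3 = 6 + 0 = 6.
Reduction = 22 − 6 = 16.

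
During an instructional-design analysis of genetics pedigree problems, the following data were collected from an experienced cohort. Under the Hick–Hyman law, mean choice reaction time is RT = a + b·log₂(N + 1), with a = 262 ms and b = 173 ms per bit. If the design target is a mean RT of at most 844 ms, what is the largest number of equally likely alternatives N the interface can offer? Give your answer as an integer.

Set 262 + 173·log₂(N + 1) ≤ 844.
log₂(N + 1) ≤ (844 − 262) / 173 = 3.3642.
N + 1 ≤ 2^3.3642 = 10.2973.
N ≤ 9.2973, so the largest integer N is 9.

9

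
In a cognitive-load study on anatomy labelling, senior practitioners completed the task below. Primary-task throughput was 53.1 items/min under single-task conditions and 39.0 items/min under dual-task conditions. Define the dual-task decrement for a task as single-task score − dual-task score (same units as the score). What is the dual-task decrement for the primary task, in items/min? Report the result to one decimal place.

Decrement = 53.1 − 39.0 = 14.1000 items/min ≈ 14.1 items/min.

14.1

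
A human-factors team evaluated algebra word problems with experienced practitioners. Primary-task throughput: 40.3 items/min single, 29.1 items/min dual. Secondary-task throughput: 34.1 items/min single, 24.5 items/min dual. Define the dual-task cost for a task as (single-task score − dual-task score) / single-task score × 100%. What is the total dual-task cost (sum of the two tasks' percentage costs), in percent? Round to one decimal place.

55.9

Primary cost = (40.3 − 29.1) / 40.3 × 100% = 27.7916%.
Secondary cost = (34.1 − 24.5) / 34.1 × 100% = 28.1525%.
Total = 27.7916% + 28.1525% = 55.9441% ≈ 55.9%.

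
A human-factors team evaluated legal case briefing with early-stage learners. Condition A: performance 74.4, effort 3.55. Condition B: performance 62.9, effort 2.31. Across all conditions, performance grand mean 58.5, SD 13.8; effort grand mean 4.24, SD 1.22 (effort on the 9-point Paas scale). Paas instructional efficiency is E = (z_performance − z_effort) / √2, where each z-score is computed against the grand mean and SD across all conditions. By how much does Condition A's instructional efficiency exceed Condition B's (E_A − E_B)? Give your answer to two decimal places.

Condition A: z_P = (74.4 − 58.5)/13.8 = 1.1522; z_E = (3.55 − 4.24)/1.22 = -0.5656; E_A = (1.1522 − (-0.5656))/√2 = 1.2147.
Condition B: z_P = (62.9 − 58.5)/13.8 = 0.3188; z_E = (2.31 − 4.24)/1.22 = -1.5820; E_B = (0.3188 − (-1.5820))/√2 = 1.3441.
E_A − E_B = 1.2147 − 1.3441 = -0.1294 ≈ -0.13.

-0.13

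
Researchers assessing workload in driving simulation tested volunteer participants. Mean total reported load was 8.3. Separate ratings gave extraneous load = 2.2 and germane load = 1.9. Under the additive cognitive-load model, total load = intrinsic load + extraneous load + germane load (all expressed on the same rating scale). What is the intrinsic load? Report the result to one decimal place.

4.2

intrinsic load = total − extraneous − germane
             = 8.3 − 2.2 − 1.9 = 4.2.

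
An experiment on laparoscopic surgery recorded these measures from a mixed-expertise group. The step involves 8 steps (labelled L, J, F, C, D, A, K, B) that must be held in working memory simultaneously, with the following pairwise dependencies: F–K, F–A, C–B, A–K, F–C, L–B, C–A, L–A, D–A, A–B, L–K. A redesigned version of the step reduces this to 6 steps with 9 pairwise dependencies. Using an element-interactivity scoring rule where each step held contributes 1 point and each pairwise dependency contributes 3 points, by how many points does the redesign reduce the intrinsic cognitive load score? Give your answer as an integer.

Original: 8 × 1 + 11 × 3 = 8 + 33 = 41.
Redesigned: 6 × 1 + 9 × 3 = 6 + 27 = 33.
Reduction = 41 − 33 = 8.

8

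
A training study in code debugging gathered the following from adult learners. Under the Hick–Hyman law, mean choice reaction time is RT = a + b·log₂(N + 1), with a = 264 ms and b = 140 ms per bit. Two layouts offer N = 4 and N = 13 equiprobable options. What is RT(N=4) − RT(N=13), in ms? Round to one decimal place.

RT(4) = 264 + 140·log₂(5) = 264 + 140·2.3219 = 589.0660 ms.
RT(13) = 264 + 140·log₂(14) = 264 + 140·3.8074 = 797.0360 ms.
Difference = 589.0660 − 797.0360 = -207.9700 ≈ -208.0 ms.

-208.0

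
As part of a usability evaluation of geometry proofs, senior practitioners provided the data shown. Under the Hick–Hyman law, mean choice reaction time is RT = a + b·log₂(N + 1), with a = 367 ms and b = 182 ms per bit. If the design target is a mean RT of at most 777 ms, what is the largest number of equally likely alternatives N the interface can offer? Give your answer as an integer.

3

Set 367 + 182·log₂(N + 1) ≤ 777.
log₂(N + 1) ≤ (777 − 367) / 182 = 2.2527.
N + 1 ≤ 2^2.2527 = 4.7657.
N ≤ 3.7657, so the largest integer N is 3.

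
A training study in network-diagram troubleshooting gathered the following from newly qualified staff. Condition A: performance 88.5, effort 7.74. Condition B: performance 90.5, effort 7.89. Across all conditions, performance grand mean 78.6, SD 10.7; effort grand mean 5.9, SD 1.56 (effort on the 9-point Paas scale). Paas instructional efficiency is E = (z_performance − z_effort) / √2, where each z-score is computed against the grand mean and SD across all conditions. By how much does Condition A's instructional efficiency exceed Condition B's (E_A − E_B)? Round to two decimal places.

Condition A: z_P = (88.5 − 78.6)/10.7 = 0.9252; z_E = (7.74 − 5.9)/1.56 = 1.1795; E_A = (0.9252 − 1.1795)/√2 = -0.1798.
Condition B: z_P = (90.5 − 78.6)/10.7 = 1.1121; z_E = (7.89 − 5.9)/1.56 = 1.2756; E_B = (1.1121 − 1.2756)/√2 = -0.1156.
E_A − E_B = -0.1798 − (-0.1156) = -0.0642 ≈ -0.06.

-0.06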